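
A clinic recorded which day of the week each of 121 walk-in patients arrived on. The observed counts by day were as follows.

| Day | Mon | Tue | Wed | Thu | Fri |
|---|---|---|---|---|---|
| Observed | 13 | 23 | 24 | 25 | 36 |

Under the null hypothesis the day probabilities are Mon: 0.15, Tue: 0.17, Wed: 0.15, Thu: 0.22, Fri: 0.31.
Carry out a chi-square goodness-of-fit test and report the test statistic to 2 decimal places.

Expected counts E_i = n·p_i: 121×0.15 = 18.15, 121×0.17 = 20.57, 121×0.15 = 18.15, 121×0.22 = 26.62, 121×0.31 = 37.51.
Mon: (13 − 18.15)²/18.15 = 26.5225/18.15 = 1.461
Tue: (23 − 20.57)²/20.57 = 5.9049/20.57 = 0.287
Wed: (24 − 18.15)²/18.15 = 34.2225/18.15 = 1.886
Thu: (25 − 26.62)²/26.62 = 2.6244/26.62 = 0.099
Fri: (36 − 37.51)²/37.51 = 2.2801/37.51 = 0.061
Sum = 3.79

3.79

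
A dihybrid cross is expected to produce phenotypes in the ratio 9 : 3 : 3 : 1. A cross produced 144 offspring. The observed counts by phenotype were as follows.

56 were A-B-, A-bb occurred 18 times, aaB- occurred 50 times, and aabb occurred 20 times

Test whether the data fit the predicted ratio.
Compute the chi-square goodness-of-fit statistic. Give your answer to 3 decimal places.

Ratio total = 16. Expected counts: 144×9/16 = 81, 144×3/16 = 27, 144×3/16 = 27, 144×1/16 = 9.
cat         O        E   (O−E)²/E
A-B-       56       81     7.7160
A-bb       18       27     3.0000
aaB-       50       27    19.5926
aabb       20        9    13.4444
Sum = 43.753

43.753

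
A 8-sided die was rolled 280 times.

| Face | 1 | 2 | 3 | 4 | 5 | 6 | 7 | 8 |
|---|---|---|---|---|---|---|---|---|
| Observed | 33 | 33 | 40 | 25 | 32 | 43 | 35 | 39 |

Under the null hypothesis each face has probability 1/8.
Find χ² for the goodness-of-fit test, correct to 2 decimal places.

6.34

Under H₀ each category has probability 1/8, so each expected count is 280/8 = 35.
cat         O        E   (O−E)²/E
1          33       35      0.114
2          33       35      0.114
3          40       35      0.714
4          25       35      2.857
5          32       35      0.257
6          43       35      1.829
7          35       35      0.000
8          39       35      0.457
Sum = 6.34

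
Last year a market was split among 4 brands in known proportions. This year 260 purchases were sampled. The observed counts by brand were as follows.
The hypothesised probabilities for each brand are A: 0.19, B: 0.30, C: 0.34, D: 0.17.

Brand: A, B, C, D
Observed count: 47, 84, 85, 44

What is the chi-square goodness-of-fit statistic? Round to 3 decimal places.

Expected counts E_i = n·p_i: 260×0.19 = 49.4, 260×0.30 = 78, 260×0.34 = 88.4, 260×0.17 = 44.2.
cat         O        E   (O−E)²/E
A          47     49.4     0.1166
B          84       78     0.4615
C          85     88.4     0.1308
D          44     44.2     0.0009
Sum = 0.710

0.710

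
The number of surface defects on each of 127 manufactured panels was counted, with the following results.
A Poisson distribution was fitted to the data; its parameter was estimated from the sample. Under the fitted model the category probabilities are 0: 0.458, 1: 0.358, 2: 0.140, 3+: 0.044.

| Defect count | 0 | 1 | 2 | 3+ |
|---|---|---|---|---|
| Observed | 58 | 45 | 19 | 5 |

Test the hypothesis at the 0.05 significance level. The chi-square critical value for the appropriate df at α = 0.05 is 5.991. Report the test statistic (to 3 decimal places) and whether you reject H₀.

Expected counts E_i = n·p_i: 127×0.458 = 58.166, 127×0.358 = 45.466, 127×0.140 = 17.78, 127×0.044 = 5.588.
cat         O        E   (O−E)²/E
0          58   58.166     0.0005
1          45   45.466     0.0048
2          19    17.78     0.0837
3+          5    5.588     0.0619
Sum = 0.151
df = 2. Since 0.151 < 5.991, we do not reject H₀.

0.151; do not reject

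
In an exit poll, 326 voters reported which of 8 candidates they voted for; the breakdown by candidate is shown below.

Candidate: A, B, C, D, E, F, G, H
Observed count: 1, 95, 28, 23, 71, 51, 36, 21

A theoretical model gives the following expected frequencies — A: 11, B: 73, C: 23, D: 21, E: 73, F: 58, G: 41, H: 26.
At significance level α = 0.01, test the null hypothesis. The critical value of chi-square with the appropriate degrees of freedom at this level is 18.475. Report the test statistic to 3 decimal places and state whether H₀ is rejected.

19.469; reject

cat         O        E   (O−E)²/E
A           1       11     9.0909
B          95       73     6.6301
C          28       23     1.0870
D          23       21     0.1905
E          71       73     0.0548
F          51       58     0.8448
G          36       41     0.6098
H          21       26     0.9615
Sum = 19.469
df = 7. Since 19.469 > 18.475, we reject H₀.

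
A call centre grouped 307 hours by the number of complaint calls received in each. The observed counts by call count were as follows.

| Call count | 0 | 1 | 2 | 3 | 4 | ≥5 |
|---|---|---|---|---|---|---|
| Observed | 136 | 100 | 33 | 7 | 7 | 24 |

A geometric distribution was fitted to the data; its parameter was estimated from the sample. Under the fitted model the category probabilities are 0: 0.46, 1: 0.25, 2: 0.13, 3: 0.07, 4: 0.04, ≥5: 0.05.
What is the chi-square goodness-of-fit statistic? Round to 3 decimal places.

Expected counts E_i = n·p_i: 307×0.46 = 141.22, 307×0.25 = 76.75, 307×0.13 = 39.91, 307×0.07 = 21.49, 307×0.04 = 12.28, 307×0.05 = 15.35.
0: (136 − 141.22)²/141.22 = 27.2484/141.22 = 0.1930
1: (100 − 76.75)²/76.75 = 540.5625/76.75 = 7.0432
2: (33 − 39.91)²/39.91 = 47.7481/39.91 = 1.1964
3: (7 − 21.49)²/21.49 = 209.9601/21.49 = 9.7701
4: (7 − 12.28)²/12.28 = 27.8784/12.28 = 2.2702
≥5: (24 − 15.35)²/15.35 = 74.8225/15.35 = 4.8744
Sum = 25.347

25.347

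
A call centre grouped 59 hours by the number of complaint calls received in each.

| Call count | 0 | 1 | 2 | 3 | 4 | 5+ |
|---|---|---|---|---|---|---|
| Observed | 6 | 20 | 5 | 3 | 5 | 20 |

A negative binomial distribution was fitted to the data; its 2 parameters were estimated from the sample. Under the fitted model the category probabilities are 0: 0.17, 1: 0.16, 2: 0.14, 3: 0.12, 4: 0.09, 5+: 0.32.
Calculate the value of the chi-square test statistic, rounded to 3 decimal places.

Expected counts E_i = n·p_i: 59×0.17 = 10.03, 59×0.16 = 9.44, 59×0.14 = 8.26, 59×0.12 = 7.08, 59×0.09 = 5.31, 59×0.32 = 18.88.
χ² = (6−10.03)²/10.03 + (20−9.44)²/9.44 + (5−8.26)²/8.26 + (3−7.08)²/7.08 + (5−5.31)²/5.31 + (20−18.88)²/18.88
   = 1.6192 + 11.8129 + 1.2866 + 2.3512 + 0.0181 + 0.0664
Sum = 17.154

17.154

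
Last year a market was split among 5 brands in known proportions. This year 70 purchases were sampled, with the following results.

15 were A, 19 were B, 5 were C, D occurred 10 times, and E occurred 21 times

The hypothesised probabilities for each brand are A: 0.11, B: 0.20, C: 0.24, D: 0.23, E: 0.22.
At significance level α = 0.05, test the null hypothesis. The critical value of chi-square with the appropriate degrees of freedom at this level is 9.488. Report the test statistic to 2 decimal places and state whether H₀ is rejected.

21.34; reject

Expected counts E_i = n·p_i: 70×0.11 = 7.7, 70×0.20 = 14, 70×0.24 = 16.8, 70×0.23 = 16.1, 70×0.22 = 15.4.
cat         O        E   (O−E)²/E
A          15      7.7      6.921
B          19       14      1.786
C           5     16.8      8.288
D          10     16.1      2.311
E          21     15.4      2.036
Sum = 21.34
df = 4. Since 21.34 > 9.488, we reject H₀.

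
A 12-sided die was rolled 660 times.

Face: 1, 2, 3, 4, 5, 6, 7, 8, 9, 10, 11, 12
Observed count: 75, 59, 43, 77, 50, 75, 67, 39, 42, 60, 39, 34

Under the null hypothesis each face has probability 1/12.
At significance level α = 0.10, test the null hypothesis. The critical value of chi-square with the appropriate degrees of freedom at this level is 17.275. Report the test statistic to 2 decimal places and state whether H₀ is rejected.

50.18; reject

Under H₀ each category has probability 1/12, so each expected count is 660/12 = 55.
1: (75 − 55)²/55 = 400/55 = 7.273
2: (59 − 55)²/55 = 16/55 = 0.291
3: (43 − 55)²/55 = 144/55 = 2.618
4: (77 − 55)²/55 = 484/55 = 8.800
5: (50 − 55)²/55 = 25/55 = 0.455
6: (75 − 55)²/55 = 400/55 = 7.273
7: (67 − 55)²/55 = 144/55 = 2.618
8: (39 − 55)²/55 = 256/55 = 4.655
9: (42 − 55)²/55 = 169/55 = 3.073
10: (60 − 55)²/55 = 25/55 = 0.455
11: (39 − 55)²/55 = 256/55 = 4.655
12: (34 − 55)²/55 = 441/55 = 8.018
Sum = 50.18
df = 11. Since 50.18 > 17.275, we reject H₀.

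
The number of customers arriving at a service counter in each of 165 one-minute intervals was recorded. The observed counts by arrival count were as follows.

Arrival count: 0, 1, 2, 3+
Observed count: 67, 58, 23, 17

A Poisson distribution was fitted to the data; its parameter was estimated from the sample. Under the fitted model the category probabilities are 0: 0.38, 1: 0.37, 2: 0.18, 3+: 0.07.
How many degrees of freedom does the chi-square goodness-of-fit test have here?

There are k = 4 categories and 1 parameter estimated from the data, so df = 4 − 1 − 1 = 2.

2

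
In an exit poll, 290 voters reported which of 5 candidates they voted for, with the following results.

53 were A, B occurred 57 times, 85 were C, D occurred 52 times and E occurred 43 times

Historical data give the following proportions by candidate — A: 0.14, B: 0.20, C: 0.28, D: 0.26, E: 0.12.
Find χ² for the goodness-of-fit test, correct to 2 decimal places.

13.18

Expected counts E_i = n·p_i: 290×0.14 = 40.6, 290×0.20 = 58, 290×0.28 = 81.2, 290×0.26 = 75.4, 290×0.12 = 34.8.
cat         O        E   (O−E)²/E
A          53     40.6      3.787
B          57       58      0.017
C          85     81.2      0.178
D          52     75.4      7.262
E          43     34.8      1.932
Sum = 13.18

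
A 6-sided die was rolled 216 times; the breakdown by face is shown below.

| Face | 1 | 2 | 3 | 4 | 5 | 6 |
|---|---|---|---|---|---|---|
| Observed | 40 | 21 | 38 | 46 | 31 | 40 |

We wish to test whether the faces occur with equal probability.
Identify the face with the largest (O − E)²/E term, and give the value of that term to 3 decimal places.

2, 6.250

Expected count for each of the 6 categories: 216/6 = 36.
χ² = (40−36)²/36 + (21−36)²/36 + (38−36)²/36 + (46−36)²/36 + (31−36)²/36 + (40−36)²/36
   = 0.4444 + 6.2500 + 0.1111 + 2.7778 + 0.6944 + 0.4444
The largest term is for 2: 6.250.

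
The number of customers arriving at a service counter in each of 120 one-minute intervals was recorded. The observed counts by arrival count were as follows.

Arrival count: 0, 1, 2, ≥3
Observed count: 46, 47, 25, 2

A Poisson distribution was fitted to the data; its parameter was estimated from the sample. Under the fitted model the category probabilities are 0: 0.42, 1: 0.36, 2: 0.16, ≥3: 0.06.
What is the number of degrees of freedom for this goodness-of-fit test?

There are k = 4 categories and 1 parameter estimated from the data, so df = 4 − 1 − 1 = 2.

2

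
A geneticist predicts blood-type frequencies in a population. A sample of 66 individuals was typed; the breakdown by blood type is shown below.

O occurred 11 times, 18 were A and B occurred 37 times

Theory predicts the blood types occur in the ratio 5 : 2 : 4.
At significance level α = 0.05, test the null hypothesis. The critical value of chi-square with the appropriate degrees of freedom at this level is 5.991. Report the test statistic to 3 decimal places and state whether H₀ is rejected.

22.075; reject

Ratio total = 11. Expected counts: 66×5/11 = 30, 66×2/11 = 12, 66×4/11 = 24.
χ² = (11−30)²/30 + (18−12)²/12 + (37−24)²/24
   = 12.0333 + 3.0000 + 7.0417
Sum = 22.075
df = 2. Since 22.075 > 5.991, we reject H₀.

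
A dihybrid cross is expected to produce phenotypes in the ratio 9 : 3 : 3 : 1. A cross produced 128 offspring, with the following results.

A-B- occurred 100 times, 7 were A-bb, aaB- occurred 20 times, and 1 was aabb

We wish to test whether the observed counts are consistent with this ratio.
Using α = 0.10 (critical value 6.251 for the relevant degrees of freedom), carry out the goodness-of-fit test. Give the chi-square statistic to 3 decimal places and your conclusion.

29.722; reject

Ratio total = 16. Expected counts: 128×9/16 = 72, 128×3/16 = 24, 128×3/16 = 24, 128×1/16 = 8.
A-B-: (100 − 72)²/72 = 784/72 = 10.8889
A-bb: (7 − 24)²/24 = 289/24 = 12.0417
aaB-: (20 − 24)²/24 = 16/24 = 0.6667
aabb: (1 − 8)²/8 = 49/8 = 6.1250
Sum = 29.722
df = 3. Since 29.722 > 6.251, we reject H₀.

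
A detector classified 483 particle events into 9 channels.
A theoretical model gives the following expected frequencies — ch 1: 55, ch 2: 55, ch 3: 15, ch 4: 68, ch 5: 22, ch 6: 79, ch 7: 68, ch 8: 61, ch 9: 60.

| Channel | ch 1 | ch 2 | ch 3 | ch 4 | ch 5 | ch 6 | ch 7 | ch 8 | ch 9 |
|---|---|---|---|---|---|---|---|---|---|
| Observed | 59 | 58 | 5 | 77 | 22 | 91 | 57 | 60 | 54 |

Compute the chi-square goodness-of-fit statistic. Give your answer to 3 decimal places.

12.531

cat         O        E   (O−E)²/E
ch 1       59       55     0.2909
ch 2       58       55     0.1636
ch 3        5       15     6.6667
ch 4       77       68     1.1912
ch 5       22       22     0.0000
ch 6       91       79     1.8228
ch 7       57       68     1.7794
ch 8       60       61     0.0164
ch 9       54       60     0.6000
Sum = 12.531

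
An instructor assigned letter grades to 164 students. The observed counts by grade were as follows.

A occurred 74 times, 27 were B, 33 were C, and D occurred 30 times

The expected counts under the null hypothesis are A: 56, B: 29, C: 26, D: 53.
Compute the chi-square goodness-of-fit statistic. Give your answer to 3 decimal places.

cat         O        E   (O−E)²/E
A          74       56     5.7857
B          27       29     0.1379
C          33       26     1.8846
D          30       53     9.9811
Sum = 17.789

17.789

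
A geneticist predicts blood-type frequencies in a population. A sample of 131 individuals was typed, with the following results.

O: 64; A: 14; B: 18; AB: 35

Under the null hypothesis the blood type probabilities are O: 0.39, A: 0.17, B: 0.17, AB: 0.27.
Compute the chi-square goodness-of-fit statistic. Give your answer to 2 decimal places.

7.16

Expected counts E_i = n·p_i: 131×0.39 = 51.09, 131×0.17 = 22.27, 131×0.17 = 22.27, 131×0.27 = 35.37.
χ² = (64−51.09)²/51.09 + (14−22.27)²/22.27 + (18−22.27)²/22.27 + (35−35.37)²/35.37
   = 3.262 + 3.071 + 0.819 + 0.004
Sum = 7.16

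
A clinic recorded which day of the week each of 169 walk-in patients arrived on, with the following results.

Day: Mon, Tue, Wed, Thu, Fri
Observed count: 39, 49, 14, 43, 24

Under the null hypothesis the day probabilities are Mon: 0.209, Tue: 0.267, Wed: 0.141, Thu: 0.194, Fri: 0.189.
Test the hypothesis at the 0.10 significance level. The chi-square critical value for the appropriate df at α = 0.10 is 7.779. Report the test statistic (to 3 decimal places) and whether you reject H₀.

Expected counts E_i = n·p_i: 169×0.209 = 35.321, 169×0.267 = 45.123, 169×0.141 = 23.829, 169×0.194 = 32.786, 169×0.189 = 31.941.
Mon: (39 − 35.321)²/35.321 = 13.535041/35.321 = 0.3832
Tue: (49 − 45.123)²/45.123 = 15.031129/45.123 = 0.3331
Wed: (14 − 23.829)²/23.829 = 96.609241/23.829 = 4.0543
Thu: (43 − 32.786)²/32.786 = 104.325796/32.786 = 3.1820
Fri: (24 − 31.941)²/31.941 = 63.059481/31.941 = 1.9742
Sum = 9.927
df = 4. Since 9.927 > 7.779, we reject H₀.

9.927; reject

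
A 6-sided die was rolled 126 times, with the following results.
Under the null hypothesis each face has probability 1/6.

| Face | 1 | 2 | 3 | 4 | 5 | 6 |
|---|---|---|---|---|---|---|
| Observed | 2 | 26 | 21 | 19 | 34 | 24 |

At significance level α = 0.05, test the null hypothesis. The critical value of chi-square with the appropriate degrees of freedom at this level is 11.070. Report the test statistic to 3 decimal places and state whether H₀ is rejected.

27.048; reject

Expected count for each of the 6 categories: 126/6 = 21.
1: (2 − 21)²/21 = 361/21 = 17.1905
2: (26 − 21)²/21 = 25/21 = 1.1905
3: (21 − 21)²/21 = 0/21 = 0.0000
4: (19 − 21)²/21 = 4/21 = 0.1905
5: (34 − 21)²/21 = 169/21 = 8.0476
6: (24 − 21)²/21 = 9/21 = 0.4286
Sum = 27.048
df = 5. Since 27.048 > 11.070, we reject H₀.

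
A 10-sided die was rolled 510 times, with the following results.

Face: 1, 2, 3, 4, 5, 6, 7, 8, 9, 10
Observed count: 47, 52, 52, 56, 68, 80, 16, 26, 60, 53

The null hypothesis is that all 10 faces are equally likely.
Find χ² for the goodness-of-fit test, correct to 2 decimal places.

Expected count for each of the 10 categories: 510/10 = 51.
1: (47 − 51)²/51 = 16/51 = 0.314
2: (52 − 51)²/51 = 1/51 = 0.020
3: (52 − 51)²/51 = 1/51 = 0.020
4: (56 − 51)²/51 = 25/51 = 0.490
5: (68 − 51)²/51 = 289/51 = 5.667
6: (80 − 51)²/51 = 841/51 = 16.490
7: (16 − 51)²/51 = 1225/51 = 24.020
8: (26 − 51)²/51 = 625/51 = 12.255
9: (60 − 51)²/51 = 81/51 = 1.588
10: (53 − 51)²/51 = 4/51 = 0.078
Sum = 60.94

60.94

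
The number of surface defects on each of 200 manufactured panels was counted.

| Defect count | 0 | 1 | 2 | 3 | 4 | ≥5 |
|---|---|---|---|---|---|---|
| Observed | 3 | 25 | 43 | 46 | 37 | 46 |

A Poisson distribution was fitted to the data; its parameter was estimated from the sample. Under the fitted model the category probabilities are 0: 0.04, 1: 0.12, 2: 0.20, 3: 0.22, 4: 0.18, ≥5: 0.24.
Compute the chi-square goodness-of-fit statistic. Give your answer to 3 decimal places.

3.594

Expected counts E_i = n·p_i: 200×0.04 = 8, 200×0.12 = 24, 200×0.20 = 40, 200×0.22 = 44, 200×0.18 = 36, 200×0.24 = 48.
cat         O        E   (O−E)²/E
0           3        8     3.1250
1          25       24     0.0417
2          43       40     0.2250
3          46       44     0.0909
4          37       36     0.0278
≥5         46       48     0.0833
Sum = 3.594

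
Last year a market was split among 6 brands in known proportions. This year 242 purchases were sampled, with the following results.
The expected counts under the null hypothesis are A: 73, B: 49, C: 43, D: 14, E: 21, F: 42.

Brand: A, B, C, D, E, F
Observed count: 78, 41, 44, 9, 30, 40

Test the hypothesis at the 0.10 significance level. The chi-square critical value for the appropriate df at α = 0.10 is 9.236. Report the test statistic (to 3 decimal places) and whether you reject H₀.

7.410; do not reject

A: (78 − 73)²/73 = 25/73 = 0.3425
B: (41 − 49)²/49 = 64/49 = 1.3061
C: (44 − 43)²/43 = 1/43 = 0.0233
D: (9 − 14)²/14 = 25/14 = 1.7857
E: (30 − 21)²/21 = 81/21 = 3.8571
F: (40 − 42)²/42 = 4/42 = 0.0952
Sum = 7.410
df = 5. Since 7.410 < 9.236, we do not reject H₀.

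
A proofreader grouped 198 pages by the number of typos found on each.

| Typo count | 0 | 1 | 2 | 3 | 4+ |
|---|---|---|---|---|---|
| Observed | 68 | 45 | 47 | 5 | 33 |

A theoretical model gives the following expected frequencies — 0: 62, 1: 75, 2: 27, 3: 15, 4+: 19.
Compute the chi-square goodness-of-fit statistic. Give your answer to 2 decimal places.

44.38

cat         O        E   (O−E)²/E
0          68       62      0.581
1          45       75     12.000
2          47       27     14.815
3           5       15      6.667
4+         33       19     10.316
Sum = 44.38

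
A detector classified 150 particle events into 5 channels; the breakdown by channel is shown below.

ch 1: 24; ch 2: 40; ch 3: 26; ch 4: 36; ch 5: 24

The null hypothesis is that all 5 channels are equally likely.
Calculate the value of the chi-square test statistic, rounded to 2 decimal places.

7.47

Under H₀ each category has probability 1/5, so each expected count is 150/5 = 30.
χ² = (24−30)²/30 + (40−30)²/30 + (26−30)²/30 + (36−30)²/30 + (24−30)²/30
   = 1.200 + 3.333 + 0.533 + 1.200 + 1.200
Sum = 7.47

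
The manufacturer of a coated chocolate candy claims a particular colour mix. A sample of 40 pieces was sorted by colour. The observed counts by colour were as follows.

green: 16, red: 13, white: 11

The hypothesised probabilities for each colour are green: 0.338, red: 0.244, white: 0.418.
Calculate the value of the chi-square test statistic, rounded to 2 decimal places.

Expected counts E_i = n·p_i: 40×0.338 = 13.52, 40×0.244 = 9.76, 40×0.418 = 16.72.
cat         O        E   (O−E)²/E
green      16    13.52      0.455
red        13     9.76      1.076
white      11    16.72      1.957
Sum = 3.49

3.49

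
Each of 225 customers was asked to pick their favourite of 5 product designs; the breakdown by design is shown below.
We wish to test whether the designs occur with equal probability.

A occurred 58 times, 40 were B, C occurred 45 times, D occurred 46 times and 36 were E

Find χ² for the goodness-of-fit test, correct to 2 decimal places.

Under H₀ each category has probability 1/5, so each expected count is 225/5 = 45.
cat         O        E   (O−E)²/E
A          58       45      3.756
B          40       45      0.556
C          45       45      0.000
D          46       45      0.022
E          36       45      1.800
Sum = 6.13

6.13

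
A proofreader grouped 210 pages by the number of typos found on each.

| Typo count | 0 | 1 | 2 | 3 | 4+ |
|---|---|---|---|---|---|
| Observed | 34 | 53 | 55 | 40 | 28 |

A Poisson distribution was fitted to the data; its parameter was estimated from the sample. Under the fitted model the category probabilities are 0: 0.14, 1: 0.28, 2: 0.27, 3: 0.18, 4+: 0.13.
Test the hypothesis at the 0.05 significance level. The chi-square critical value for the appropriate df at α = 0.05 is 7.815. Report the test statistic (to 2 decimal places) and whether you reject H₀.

1.49; do not reject

Expected counts E_i = n·p_i: 210×0.14 = 29.4, 210×0.28 = 58.8, 210×0.27 = 56.7, 210×0.18 = 37.8, 210×0.13 = 27.3.
χ² = (34−29.4)²/29.4 + (53−58.8)²/58.8 + (55−56.7)²/56.7 + (40−37.8)²/37.8 + (28−27.3)²/27.3
   = 0.720 + 0.572 + 0.051 + 0.128 + 0.018
Sum = 1.49
df = 3. Since 1.49 < 7.815, we do not reject H₀.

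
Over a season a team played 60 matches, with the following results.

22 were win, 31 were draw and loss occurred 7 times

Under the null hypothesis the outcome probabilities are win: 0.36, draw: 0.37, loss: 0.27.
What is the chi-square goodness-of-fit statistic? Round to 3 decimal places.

Expected counts E_i = n·p_i: 60×0.36 = 21.6, 60×0.37 = 22.2, 60×0.27 = 16.2.
χ² = (22−21.6)²/21.6 + (31−22.2)²/22.2 + (7−16.2)²/16.2
   = 0.0074 + 3.4883 + 5.2247
Sum = 8.720

8.720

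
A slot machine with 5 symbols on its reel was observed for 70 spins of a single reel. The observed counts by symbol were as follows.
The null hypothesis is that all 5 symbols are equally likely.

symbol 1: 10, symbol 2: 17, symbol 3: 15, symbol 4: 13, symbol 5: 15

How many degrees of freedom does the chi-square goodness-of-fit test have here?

4

There are k = 5 categories and no parameters were estimated from the data, so df = 5 − 1 = 4.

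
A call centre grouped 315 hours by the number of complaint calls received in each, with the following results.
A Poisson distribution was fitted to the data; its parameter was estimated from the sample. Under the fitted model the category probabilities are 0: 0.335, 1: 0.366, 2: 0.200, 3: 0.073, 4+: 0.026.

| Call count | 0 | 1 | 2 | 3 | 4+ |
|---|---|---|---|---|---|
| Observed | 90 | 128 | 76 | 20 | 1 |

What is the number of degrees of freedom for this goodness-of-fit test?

3

There are k = 5 categories and 1 parameter estimated from the data, so df = 5 − 1 − 1 = 3.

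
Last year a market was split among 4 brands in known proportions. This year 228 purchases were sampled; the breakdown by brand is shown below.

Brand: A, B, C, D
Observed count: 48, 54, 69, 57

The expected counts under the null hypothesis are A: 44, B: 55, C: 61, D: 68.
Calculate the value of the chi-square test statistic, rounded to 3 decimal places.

χ² = (48−44)²/44 + (54−55)²/55 + (69−61)²/61 + (57−68)²/68
   = 0.3636 + 0.0182 + 1.0492 + 1.7794
Sum = 3.210

3.210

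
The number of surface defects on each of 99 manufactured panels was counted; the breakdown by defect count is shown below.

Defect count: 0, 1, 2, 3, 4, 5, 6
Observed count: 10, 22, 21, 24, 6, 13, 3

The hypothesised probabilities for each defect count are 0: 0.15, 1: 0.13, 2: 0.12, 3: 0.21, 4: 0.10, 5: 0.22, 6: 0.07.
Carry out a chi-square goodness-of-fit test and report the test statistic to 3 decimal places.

22.862

Expected counts E_i = n·p_i: 99×0.15 = 14.85, 99×0.13 = 12.87, 99×0.12 = 11.88, 99×0.21 = 20.79, 99×0.10 = 9.9, 99×0.22 = 21.78, 99×0.07 = 6.93.
χ² = (10−14.85)²/14.85 + (22−12.87)²/12.87 + (21−11.88)²/11.88 + (24−20.79)²/20.79 + (6−9.9)²/9.9 + (13−21.78)²/21.78 + (3−6.93)²/6.93
   = 1.5840 + 6.4768 + 7.0012 + 0.4956 + 1.5364 + 3.5394 + 2.2287
Sum = 22.862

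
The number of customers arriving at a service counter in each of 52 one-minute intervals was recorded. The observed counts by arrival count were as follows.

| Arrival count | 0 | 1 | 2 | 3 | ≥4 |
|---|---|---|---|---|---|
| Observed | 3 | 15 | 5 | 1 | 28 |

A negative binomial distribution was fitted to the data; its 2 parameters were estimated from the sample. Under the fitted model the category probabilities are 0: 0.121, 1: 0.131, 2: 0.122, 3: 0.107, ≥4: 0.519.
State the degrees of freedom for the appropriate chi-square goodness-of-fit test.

There are k = 5 categories and 2 parameters estimated from the data, so df = 5 − 1 − 2 = 2.

2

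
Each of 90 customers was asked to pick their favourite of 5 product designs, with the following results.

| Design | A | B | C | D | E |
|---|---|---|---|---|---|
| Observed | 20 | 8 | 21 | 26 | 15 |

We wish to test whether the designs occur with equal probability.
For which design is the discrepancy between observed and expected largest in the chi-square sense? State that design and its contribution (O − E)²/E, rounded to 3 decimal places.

B, 5.556

Under H₀ each category has probability 1/5, so each expected count is 90/5 = 18.
cat         O        E   (O−E)²/E
A          20       18     0.2222
B           8       18     5.5556
C          21       18     0.5000
D          26       18     3.5556
E          15       18     0.5000
The largest term is for B: 5.556.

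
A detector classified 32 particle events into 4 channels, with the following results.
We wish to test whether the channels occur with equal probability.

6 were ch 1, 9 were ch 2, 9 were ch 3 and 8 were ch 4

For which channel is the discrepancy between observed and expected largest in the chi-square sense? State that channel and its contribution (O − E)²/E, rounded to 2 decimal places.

Under H₀ each category has probability 1/4, so each expected count is 32/4 = 8.
cat         O        E   (O−E)²/E
ch 1        6        8      0.500
ch 2        9        8      0.125
ch 3        9        8      0.125
ch 4        8        8      0.000
The largest term is for ch 1: 0.50.

ch 1, 0.50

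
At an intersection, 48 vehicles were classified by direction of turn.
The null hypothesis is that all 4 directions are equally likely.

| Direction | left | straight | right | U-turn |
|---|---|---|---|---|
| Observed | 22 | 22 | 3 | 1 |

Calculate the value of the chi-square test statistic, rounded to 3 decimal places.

33.500

Expected count for each of the 4 categories: 48/4 = 12.
left: (22 − 12)²/12 = 100/12 = 8.3333
straight: (22 − 12)²/12 = 100/12 = 8.3333
right: (3 − 12)²/12 = 81/12 = 6.7500
U-turn: (1 − 12)²/12 = 121/12 = 10.0833
Sum = 33.500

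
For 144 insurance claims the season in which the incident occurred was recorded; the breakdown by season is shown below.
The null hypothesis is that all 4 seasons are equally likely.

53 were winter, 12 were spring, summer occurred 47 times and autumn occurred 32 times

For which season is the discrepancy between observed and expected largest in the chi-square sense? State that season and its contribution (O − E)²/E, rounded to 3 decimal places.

Under H₀ each category has probability 1/4, so each expected count is 144/4 = 36.
winter: (53 − 36)²/36 = 289/36 = 8.0278
spring: (12 − 36)²/36 = 576/36 = 16.0000
summer: (47 − 36)²/36 = 121/36 = 3.3611
autumn: (32 − 36)²/36 = 16/36 = 0.4444
The largest term is for spring: 16.000.

spring, 16.000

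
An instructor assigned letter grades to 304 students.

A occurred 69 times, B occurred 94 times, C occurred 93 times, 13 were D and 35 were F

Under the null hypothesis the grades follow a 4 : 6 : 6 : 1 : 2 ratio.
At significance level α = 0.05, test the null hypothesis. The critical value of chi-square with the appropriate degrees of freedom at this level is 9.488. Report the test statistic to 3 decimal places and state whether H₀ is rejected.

1.370; do not reject

Ratio total = 19. Expected counts: 304×4/19 = 64, 304×6/19 = 96, 304×6/19 = 96, 304×1/19 = 16, 304×2/19 = 32.
cat         O        E   (O−E)²/E
A          69       64     0.3906
B          94       96     0.0417
C          93       96     0.0938
D          13       16     0.5625
F          35       32     0.2813
Sum = 1.370
df = 4. Since 1.370 < 9.488, we do not reject H₀.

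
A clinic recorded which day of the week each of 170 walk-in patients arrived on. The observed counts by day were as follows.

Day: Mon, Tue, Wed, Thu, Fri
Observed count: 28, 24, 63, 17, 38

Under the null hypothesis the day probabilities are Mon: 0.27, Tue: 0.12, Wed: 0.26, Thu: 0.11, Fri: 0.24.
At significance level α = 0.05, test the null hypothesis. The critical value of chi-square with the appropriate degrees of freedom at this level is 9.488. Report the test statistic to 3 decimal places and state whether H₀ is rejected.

Expected counts E_i = n·p_i: 170×0.27 = 45.9, 170×0.12 = 20.4, 170×0.26 = 44.2, 170×0.11 = 18.7, 170×0.24 = 40.8.
Mon: (28 − 45.9)²/45.9 = 320.41/45.9 = 6.9806
Tue: (24 − 20.4)²/20.4 = 12.96/20.4 = 0.6353
Wed: (63 − 44.2)²/44.2 = 353.44/44.2 = 7.9964
Thu: (17 − 18.7)²/18.7 = 2.89/18.7 = 0.1545
Fri: (38 − 40.8)²/40.8 = 7.84/40.8 = 0.1922
Sum = 15.959
df = 4. Since 15.959 > 9.488, we reject H₀.

15.959; reject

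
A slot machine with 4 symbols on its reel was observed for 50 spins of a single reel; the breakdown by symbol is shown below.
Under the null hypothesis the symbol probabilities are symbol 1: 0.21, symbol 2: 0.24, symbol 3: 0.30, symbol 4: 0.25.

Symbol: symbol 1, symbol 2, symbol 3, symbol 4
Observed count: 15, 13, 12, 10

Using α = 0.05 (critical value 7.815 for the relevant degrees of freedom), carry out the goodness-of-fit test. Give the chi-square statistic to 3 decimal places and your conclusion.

Expected counts E_i = n·p_i: 50×0.21 = 10.5, 50×0.24 = 12, 50×0.30 = 15, 50×0.25 = 12.5.
symbol 1: (15 − 10.5)²/10.5 = 20.25/10.5 = 1.9286
symbol 2: (13 − 12)²/12 = 1/12 = 0.0833
symbol 3: (12 − 15)²/15 = 9/15 = 0.6000
symbol 4: (10 − 12.5)²/12.5 = 6.25/12.5 = 0.5000
Sum = 3.112
df = 3. Since 3.112 < 7.815, we do not reject H₀.

3.112; do not reject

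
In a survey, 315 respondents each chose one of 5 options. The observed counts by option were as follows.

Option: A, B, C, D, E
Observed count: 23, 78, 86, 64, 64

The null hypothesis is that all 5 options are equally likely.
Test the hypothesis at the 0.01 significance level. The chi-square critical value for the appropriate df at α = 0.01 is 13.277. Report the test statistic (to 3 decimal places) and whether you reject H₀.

37.397; reject

Under H₀ each category has probability 1/5, so each expected count is 315/5 = 63.
cat         O        E   (O−E)²/E
A          23       63    25.3968
B          78       63     3.5714
C          86       63     8.3968
D          64       63     0.0159
E          64       63     0.0159
Sum = 37.397
df = 4. Since 37.397 > 13.277, we reject H₀.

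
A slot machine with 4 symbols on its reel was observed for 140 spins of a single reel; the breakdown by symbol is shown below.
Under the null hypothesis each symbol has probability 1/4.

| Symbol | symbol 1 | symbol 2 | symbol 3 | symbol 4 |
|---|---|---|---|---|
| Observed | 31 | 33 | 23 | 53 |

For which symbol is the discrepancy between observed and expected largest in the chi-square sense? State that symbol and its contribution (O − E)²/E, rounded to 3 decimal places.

symbol 4, 9.257

Expected count for each of the 4 categories: 140/4 = 35.
χ² = (31−35)²/35 + (33−35)²/35 + (23−35)²/35 + (53−35)²/35
   = 0.4571 + 0.1143 + 4.1143 + 9.2571
The largest term is for symbol 4: 9.257.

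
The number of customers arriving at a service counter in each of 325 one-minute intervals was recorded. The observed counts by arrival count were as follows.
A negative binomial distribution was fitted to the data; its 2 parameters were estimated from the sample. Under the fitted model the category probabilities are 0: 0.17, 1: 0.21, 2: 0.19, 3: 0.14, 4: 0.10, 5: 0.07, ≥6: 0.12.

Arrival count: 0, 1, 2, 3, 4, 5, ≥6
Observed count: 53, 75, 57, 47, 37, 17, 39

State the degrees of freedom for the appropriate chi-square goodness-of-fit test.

4

There are k = 7 categories and 2 parameters estimated from the data, so df = 7 − 1 − 2 = 4.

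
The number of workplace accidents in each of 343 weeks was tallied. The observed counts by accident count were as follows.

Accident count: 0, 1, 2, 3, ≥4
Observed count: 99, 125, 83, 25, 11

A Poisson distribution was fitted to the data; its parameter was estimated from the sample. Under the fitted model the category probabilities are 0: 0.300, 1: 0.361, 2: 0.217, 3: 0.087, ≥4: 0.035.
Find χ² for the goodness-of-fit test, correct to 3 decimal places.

Expected counts E_i = n·p_i: 343×0.300 = 102.9, 343×0.361 = 123.823, 343×0.217 = 74.431, 343×0.087 = 29.841, 343×0.035 = 12.005.
χ² = (99−102.9)²/102.9 + (125−123.823)²/123.823 + (83−74.431)²/74.431 + (25−29.841)²/29.841 + (11−12.005)²/12.005
   = 0.1478 + 0.0112 + 0.9865 + 0.7853 + 0.0841
Sum = 2.015

2.015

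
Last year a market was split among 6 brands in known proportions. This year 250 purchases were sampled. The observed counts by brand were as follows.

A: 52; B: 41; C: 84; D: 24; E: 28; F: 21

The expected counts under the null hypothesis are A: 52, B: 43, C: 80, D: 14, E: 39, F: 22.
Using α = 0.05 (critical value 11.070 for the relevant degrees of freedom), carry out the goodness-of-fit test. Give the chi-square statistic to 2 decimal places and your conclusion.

cat         O        E   (O−E)²/E
A          52       52      0.000
B          41       43      0.093
C          84       80      0.200
D          24       14      7.143
E          28       39      3.103
F          21       22      0.045
Sum = 10.58
df = 5. Since 10.58 < 11.070, we do not reject H₀.

10.58; do not reject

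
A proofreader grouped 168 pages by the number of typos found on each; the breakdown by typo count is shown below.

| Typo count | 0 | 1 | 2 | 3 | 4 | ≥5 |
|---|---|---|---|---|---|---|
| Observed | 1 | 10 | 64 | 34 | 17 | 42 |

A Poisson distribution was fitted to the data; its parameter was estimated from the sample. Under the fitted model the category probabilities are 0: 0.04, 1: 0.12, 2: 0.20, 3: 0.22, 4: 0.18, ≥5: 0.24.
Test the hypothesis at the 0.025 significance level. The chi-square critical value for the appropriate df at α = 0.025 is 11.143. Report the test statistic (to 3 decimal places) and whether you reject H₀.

43.598; reject

Expected counts E_i = n·p_i: 168×0.04 = 6.72, 168×0.12 = 20.16, 168×0.20 = 33.6, 168×0.22 = 36.96, 168×0.18 = 30.24, 168×0.24 = 40.32.
cat         O        E   (O−E)²/E
0           1     6.72     4.8688
1          10    20.16     5.1203
2          64     33.6    27.5048
3          34    36.96     0.2371
4          17    30.24     5.7969
≥5         42    40.32     0.0700
Sum = 43.598
df = 4. Since 43.598 > 11.143, we reject H₀.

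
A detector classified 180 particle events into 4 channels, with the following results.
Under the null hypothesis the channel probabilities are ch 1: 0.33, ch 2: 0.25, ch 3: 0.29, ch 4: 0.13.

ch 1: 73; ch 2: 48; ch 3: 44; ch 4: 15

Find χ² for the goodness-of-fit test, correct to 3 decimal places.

7.617

Expected counts E_i = n·p_i: 180×0.33 = 59.4, 180×0.25 = 45, 180×0.29 = 52.2, 180×0.13 = 23.4.
cat         O        E   (O−E)²/E
ch 1       73     59.4     3.1138
ch 2       48       45     0.2000
ch 3       44     52.2     1.2881
ch 4       15     23.4     3.0154
Sum = 7.617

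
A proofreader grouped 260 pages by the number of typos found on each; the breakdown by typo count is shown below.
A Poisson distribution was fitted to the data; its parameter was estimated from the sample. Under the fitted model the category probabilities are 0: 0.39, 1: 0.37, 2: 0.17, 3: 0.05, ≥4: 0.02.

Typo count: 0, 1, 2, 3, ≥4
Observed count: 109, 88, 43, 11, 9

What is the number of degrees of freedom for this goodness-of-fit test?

There are k = 5 categories and 1 parameter estimated from the data, so df = 5 − 1 − 1 = 3.

3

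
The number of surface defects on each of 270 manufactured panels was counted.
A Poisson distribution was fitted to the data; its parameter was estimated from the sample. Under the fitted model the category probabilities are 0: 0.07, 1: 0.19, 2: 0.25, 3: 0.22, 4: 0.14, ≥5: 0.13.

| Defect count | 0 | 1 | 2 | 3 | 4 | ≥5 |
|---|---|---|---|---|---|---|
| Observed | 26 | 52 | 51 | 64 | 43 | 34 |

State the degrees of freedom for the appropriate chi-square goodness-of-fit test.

There are k = 6 categories and 1 parameter estimated from the data, so df = 6 − 1 − 1 = 4.

4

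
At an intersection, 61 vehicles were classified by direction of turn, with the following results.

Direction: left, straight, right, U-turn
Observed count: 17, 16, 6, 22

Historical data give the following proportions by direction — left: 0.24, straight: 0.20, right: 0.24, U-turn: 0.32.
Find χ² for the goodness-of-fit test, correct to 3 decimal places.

6.978

Expected counts E_i = n·p_i: 61×0.24 = 14.64, 61×0.20 = 12.2, 61×0.24 = 14.64, 61×0.32 = 19.52.
χ² = (17−14.64)²/14.64 + (16−12.2)²/12.2 + (6−14.64)²/14.64 + (22−19.52)²/19.52
   = 0.3804 + 1.1836 + 5.0990 + 0.3151
Sum = 6.978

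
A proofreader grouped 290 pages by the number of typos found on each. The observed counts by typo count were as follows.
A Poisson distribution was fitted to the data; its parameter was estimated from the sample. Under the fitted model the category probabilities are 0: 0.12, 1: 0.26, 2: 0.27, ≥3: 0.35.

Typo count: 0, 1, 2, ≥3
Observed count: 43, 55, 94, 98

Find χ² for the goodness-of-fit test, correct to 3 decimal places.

10.720

Expected counts E_i = n·p_i: 290×0.12 = 34.8, 290×0.26 = 75.4, 290×0.27 = 78.3, 290×0.35 = 101.5.
0: (43 − 34.8)²/34.8 = 67.24/34.8 = 1.9322
1: (55 − 75.4)²/75.4 = 416.16/75.4 = 5.5194
2: (94 − 78.3)²/78.3 = 246.49/78.3 = 3.1480
≥3: (98 − 101.5)²/101.5 = 12.25/101.5 = 0.1207
Sum = 10.720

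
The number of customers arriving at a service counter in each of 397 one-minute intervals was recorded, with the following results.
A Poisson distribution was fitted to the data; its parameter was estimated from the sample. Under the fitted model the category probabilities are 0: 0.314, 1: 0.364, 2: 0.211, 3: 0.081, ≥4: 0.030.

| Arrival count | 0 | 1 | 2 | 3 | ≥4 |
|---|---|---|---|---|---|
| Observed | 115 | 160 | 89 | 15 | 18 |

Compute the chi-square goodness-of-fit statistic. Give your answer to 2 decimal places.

Expected counts E_i = n·p_i: 397×0.314 = 124.658, 397×0.364 = 144.508, 397×0.211 = 83.767, 397×0.081 = 32.157, 397×0.030 = 11.91.
χ² = (115−124.658)²/124.658 + (160−144.508)²/144.508 + (89−83.767)²/83.767 + (15−32.157)²/32.157 + (18−11.91)²/11.91
   = 0.748 + 1.661 + 0.327 + 9.154 + 3.114
Sum = 15.00

15.00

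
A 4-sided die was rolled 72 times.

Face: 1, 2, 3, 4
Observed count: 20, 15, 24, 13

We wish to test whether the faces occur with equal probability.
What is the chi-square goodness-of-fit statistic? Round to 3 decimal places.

Expected count for each of the 4 categories: 72/4 = 18.
1: (20 − 18)²/18 = 4/18 = 0.2222
2: (15 − 18)²/18 = 9/18 = 0.5000
3: (24 − 18)²/18 = 36/18 = 2.0000
4: (13 − 18)²/18 = 25/18 = 1.3889
Sum = 4.111

4.111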